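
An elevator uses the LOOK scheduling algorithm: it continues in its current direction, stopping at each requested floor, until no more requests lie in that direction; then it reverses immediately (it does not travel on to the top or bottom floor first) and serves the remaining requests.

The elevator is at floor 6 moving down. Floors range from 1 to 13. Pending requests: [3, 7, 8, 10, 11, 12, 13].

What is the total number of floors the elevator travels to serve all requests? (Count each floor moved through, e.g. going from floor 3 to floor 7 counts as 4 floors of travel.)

Start at floor 6 moving down, LOOK stop order: [3, 7, 8, 10, 11, 12, 13]
  6 → 3: |3-6| = 3, total = 3
  3 → 7: |7-3| = 4, total = 7
  7 → 8: |8-7| = 1, total = 8
  8 → 10: |10-8| = 2, total = 10
  10 → 11: |11-10| = 1, total = 11
  11 → 12: |12-11| = 1, total = 12
  12 → 13: |13-12| = 1, total = 13

Answer: 13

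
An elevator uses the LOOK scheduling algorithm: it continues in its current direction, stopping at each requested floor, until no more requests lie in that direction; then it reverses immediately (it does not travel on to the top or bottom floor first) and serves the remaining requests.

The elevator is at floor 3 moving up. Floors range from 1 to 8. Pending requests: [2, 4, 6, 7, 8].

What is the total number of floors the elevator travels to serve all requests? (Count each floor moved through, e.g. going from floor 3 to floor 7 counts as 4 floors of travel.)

Answer: 11

Derivation:
Start at floor 3 moving up, LOOK stop order: [4, 6, 7, 8, 2]
  3 → 4: |4-3| = 1, total = 1
  4 → 6: |6-4| = 2, total = 3
  6 → 7: |7-6| = 1, total = 4
  7 → 8: |8-7| = 1, total = 5
  8 → 2: |2-8| = 6, total = 11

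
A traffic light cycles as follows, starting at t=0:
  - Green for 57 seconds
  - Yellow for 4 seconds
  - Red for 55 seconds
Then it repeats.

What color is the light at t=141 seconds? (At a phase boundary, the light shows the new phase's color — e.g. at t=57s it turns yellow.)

Cycle length = 57 + 4 + 55 = 116s
t = 141, phase_t = 141 mod 116 = 25
25 < 57 (green end) → GREEN

Answer: green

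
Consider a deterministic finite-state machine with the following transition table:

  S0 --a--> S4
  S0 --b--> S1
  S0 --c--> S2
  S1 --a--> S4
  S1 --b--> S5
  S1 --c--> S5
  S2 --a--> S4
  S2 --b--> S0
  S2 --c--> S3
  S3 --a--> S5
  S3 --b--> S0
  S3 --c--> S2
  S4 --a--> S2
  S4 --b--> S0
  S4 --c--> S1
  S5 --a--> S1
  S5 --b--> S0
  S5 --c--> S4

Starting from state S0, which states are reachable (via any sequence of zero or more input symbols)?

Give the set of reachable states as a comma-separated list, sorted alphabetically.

BFS from S0:
  visit S0: S0--a-->S4 (new), S0--b-->S1 (new), S0--c-->S2 (new)
  visit S4: S4--a-->S2 (seen), S4--b-->S0 (seen), S4--c-->S1 (seen)
  visit S1: S1--a-->S4 (seen), S1--b-->S5 (new), S1--c-->S5 (seen)
  visit S2: S2--a-->S4 (seen), S2--b-->S0 (seen), S2--c-->S3 (new)
  visit S5: S5--a-->S1 (seen), S5--b-->S0 (seen), S5--c-->S4 (seen)
  visit S3: S3--a-->S5 (seen), S3--b-->S0 (seen), S3--c-->S2 (seen)

Answer: S0, S1, S2, S3, S4, S5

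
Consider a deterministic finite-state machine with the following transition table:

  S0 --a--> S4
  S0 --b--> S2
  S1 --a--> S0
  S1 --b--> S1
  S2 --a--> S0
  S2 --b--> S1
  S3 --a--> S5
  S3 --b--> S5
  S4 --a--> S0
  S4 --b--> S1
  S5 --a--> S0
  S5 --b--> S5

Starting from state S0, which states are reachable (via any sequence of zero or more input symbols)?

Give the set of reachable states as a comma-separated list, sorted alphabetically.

Answer: S0, S1, S2, S4

Derivation:
BFS from S0:
  visit S0: S0--a-->S4 (new), S0--b-->S2 (new)
  visit S4: S4--a-->S0 (seen), S4--b-->S1 (new)
  visit S2: S2--a-->S0 (seen), S2--b-->S1 (seen)
  visit S1: S1--a-->S0 (seen), S1--b-->S1 (seen)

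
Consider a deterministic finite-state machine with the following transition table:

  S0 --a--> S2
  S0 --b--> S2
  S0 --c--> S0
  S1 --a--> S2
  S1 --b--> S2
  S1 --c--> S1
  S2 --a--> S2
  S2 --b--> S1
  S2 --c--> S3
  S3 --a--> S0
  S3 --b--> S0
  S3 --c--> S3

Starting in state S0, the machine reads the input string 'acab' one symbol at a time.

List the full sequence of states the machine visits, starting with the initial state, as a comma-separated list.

Answer: S0, S2, S3, S0, S2

Derivation:
Start: S0
  read 'a': S0 --a--> S2
  read 'c': S2 --c--> S3
  read 'a': S3 --a--> S0
  read 'b': S0 --b--> S2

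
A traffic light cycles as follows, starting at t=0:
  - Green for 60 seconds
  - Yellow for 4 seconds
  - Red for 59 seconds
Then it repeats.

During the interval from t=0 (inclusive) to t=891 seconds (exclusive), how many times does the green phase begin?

Cycle = 60+4+59 = 123s
green phase starts at t = k*123 + 0 for k=0,1,2,...
Need k*123+0 < 891 → k < 7.244
k ∈ {0, ..., 7} → 8 starts

Answer: 8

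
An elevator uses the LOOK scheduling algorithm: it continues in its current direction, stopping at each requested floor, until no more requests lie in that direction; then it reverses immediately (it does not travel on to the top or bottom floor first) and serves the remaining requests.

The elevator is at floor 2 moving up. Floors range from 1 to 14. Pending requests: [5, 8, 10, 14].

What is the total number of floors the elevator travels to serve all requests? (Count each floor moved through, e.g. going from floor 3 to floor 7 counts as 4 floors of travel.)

Start at floor 2 moving up, LOOK stop order: [5, 8, 10, 14]
  2 → 5: |5-2| = 3, total = 3
  5 → 8: |8-5| = 3, total = 6
  8 → 10: |10-8| = 2, total = 8
  10 → 14: |14-10| = 4, total = 12

Answer: 12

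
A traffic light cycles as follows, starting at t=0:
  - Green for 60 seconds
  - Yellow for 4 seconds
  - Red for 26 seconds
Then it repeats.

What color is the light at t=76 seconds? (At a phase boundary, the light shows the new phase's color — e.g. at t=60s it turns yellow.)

Answer: red

Derivation:
Cycle length = 60 + 4 + 26 = 90s
t = 76, phase_t = 76 mod 90 = 76
76 >= 64 → RED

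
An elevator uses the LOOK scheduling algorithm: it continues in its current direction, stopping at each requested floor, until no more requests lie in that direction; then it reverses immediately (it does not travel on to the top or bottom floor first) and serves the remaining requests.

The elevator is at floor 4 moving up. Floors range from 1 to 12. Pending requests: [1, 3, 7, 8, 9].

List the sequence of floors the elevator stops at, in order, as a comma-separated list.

Answer: 7, 8, 9, 3, 1

Derivation:
Current: 4, moving UP
Serve above first (ascending): [7, 8, 9]
Then reverse, serve below (descending): [3, 1]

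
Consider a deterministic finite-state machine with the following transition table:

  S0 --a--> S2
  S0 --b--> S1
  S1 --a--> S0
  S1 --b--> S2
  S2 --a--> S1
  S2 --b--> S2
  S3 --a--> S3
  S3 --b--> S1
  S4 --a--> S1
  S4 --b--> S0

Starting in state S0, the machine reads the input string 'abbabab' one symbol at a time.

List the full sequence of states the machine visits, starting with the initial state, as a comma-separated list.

Answer: S0, S2, S2, S2, S1, S2, S1, S2

Derivation:
Start: S0
  read 'a': S0 --a--> S2
  read 'b': S2 --b--> S2
  read 'b': S2 --b--> S2
  read 'a': S2 --a--> S1
  read 'b': S1 --b--> S2
  read 'a': S2 --a--> S1
  read 'b': S1 --b--> S2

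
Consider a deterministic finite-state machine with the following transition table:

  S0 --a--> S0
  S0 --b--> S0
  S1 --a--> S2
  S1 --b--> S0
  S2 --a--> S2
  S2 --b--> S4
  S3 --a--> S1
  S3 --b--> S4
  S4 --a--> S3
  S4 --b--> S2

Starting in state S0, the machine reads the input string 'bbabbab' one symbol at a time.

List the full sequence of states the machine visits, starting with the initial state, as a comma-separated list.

Start: S0
  read 'b': S0 --b--> S0
  read 'b': S0 --b--> S0
  read 'a': S0 --a--> S0
  read 'b': S0 --b--> S0
  read 'b': S0 --b--> S0
  read 'a': S0 --a--> S0
  read 'b': S0 --b--> S0

Answer: S0, S0, S0, S0, S0, S0, S0, S0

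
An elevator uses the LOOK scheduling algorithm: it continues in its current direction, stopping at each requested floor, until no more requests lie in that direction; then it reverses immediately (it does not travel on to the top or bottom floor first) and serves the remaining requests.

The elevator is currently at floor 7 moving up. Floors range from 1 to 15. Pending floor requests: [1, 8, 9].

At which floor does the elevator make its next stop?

Answer: 8

Derivation:
Current floor: 7, direction: up
Requests above: [8, 9]
Requests below: [1]
Moving up and requests lie above → nearest above is min([8, 9]) = 8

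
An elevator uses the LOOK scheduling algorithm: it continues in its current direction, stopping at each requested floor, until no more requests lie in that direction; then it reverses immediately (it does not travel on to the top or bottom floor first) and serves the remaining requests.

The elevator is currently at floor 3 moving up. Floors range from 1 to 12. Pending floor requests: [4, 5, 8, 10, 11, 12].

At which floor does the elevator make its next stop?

Answer: 4

Derivation:
Current floor: 3, direction: up
Requests above: [4, 5, 8, 10, 11, 12]
Requests below: []
Moving up and requests lie above → nearest above is min([4, 5, 8, 10, 11, 12]) = 4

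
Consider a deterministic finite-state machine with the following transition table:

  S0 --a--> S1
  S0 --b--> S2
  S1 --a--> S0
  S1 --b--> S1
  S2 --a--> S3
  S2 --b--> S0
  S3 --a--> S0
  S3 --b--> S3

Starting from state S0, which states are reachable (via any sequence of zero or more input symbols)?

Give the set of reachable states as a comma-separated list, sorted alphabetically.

Answer: S0, S1, S2, S3

Derivation:
BFS from S0:
  visit S0: S0--a-->S1 (new), S0--b-->S2 (new)
  visit S1: S1--a-->S0 (seen), S1--b-->S1 (seen)
  visit S2: S2--a-->S3 (new), S2--b-->S0 (seen)
  visit S3: S3--a-->S0 (seen), S3--b-->S3 (seen)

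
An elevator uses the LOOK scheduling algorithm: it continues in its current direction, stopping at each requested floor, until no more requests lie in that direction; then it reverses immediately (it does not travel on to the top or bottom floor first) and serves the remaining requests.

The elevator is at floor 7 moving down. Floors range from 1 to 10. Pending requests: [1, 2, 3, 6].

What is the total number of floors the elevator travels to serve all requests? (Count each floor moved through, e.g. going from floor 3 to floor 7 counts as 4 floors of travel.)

Start at floor 7 moving down, LOOK stop order: [6, 3, 2, 1]
  7 → 6: |6-7| = 1, total = 1
  6 → 3: |3-6| = 3, total = 4
  3 → 2: |2-3| = 1, total = 5
  2 → 1: |1-2| = 1, total = 6

Answer: 6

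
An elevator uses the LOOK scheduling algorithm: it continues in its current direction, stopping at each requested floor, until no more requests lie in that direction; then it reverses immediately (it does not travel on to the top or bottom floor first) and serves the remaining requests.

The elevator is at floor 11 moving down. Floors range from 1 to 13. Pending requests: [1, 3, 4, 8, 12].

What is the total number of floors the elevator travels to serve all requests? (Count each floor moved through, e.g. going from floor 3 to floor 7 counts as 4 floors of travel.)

Start at floor 11 moving down, LOOK stop order: [8, 4, 3, 1, 12]
  11 → 8: |8-11| = 3, total = 3
  8 → 4: |4-8| = 4, total = 7
  4 → 3: |3-4| = 1, total = 8
  3 → 1: |1-3| = 2, total = 10
  1 → 12: |12-1| = 11, total = 21

Answer: 21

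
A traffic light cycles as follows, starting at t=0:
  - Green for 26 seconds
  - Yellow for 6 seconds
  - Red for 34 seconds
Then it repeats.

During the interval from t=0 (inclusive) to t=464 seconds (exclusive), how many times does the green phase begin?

Answer: 8

Derivation:
Cycle = 26+6+34 = 66s
green phase starts at t = k*66 + 0 for k=0,1,2,...
Need k*66+0 < 464 → k < 7.030
k ∈ {0, ..., 7} → 8 starts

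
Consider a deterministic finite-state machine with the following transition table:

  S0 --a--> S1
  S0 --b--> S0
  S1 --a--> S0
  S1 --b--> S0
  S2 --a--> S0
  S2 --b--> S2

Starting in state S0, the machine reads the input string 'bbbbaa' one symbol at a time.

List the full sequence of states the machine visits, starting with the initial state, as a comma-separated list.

Answer: S0, S0, S0, S0, S0, S1, S0

Derivation:
Start: S0
  read 'b': S0 --b--> S0
  read 'b': S0 --b--> S0
  read 'b': S0 --b--> S0
  read 'b': S0 --b--> S0
  read 'a': S0 --a--> S1
  read 'a': S1 --a--> S0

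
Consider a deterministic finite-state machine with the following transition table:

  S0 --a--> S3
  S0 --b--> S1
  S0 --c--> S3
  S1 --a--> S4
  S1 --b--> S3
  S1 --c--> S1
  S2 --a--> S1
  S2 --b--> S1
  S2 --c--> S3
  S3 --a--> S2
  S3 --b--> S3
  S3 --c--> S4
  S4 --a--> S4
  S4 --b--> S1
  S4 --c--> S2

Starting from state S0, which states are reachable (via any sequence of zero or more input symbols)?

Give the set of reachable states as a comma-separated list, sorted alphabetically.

Answer: S0, S1, S2, S3, S4

Derivation:
BFS from S0:
  visit S0: S0--a-->S3 (new), S0--b-->S1 (new), S0--c-->S3 (seen)
  visit S3: S3--a-->S2 (new), S3--b-->S3 (seen), S3--c-->S4 (new)
  visit S1: S1--a-->S4 (seen), S1--b-->S3 (seen), S1--c-->S1 (seen)
  visit S2: S2--a-->S1 (seen), S2--b-->S1 (seen), S2--c-->S3 (seen)
  visit S4: S4--a-->S4 (seen), S4--b-->S1 (seen), S4--c-->S2 (seen)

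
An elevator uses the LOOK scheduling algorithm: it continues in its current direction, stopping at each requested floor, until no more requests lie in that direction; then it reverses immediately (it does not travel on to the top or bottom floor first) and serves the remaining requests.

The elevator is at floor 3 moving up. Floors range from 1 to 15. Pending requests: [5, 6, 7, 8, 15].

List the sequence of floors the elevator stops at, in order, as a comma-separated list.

Current: 3, moving UP
Serve above first (ascending): [5, 6, 7, 8, 15]
Then reverse, serve below (descending): []

Answer: 5, 6, 7, 8, 15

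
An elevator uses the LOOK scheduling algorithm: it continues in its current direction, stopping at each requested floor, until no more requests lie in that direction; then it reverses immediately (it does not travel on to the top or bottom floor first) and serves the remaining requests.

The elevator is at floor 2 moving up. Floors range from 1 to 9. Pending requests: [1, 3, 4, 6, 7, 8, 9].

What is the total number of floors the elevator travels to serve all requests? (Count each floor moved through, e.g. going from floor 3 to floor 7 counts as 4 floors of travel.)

Start at floor 2 moving up, LOOK stop order: [3, 4, 6, 7, 8, 9, 1]
  2 → 3: |3-2| = 1, total = 1
  3 → 4: |4-3| = 1, total = 2
  4 → 6: |6-4| = 2, total = 4
  6 → 7: |7-6| = 1, total = 5
  7 → 8: |8-7| = 1, total = 6
  8 → 9: |9-8| = 1, total = 7
  9 → 1: |1-9| = 8, total = 15

Answer: 15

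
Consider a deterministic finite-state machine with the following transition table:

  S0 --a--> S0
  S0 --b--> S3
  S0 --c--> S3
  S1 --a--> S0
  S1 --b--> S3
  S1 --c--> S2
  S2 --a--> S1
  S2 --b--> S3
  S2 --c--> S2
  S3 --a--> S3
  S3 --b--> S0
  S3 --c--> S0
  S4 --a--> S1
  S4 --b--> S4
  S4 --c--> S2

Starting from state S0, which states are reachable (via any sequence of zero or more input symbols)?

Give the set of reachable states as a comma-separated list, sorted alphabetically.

BFS from S0:
  visit S0: S0--a-->S0 (seen), S0--b-->S3 (new), S0--c-->S3 (seen)
  visit S3: S3--a-->S3 (seen), S3--b-->S0 (seen), S3--c-->S0 (seen)

Answer: S0, S3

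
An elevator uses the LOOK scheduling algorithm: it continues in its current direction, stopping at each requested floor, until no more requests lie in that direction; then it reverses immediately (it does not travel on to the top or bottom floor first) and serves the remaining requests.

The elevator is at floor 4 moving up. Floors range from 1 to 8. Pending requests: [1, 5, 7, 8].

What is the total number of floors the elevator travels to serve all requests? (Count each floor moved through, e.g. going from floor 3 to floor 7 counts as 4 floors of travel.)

Answer: 11

Derivation:
Start at floor 4 moving up, LOOK stop order: [5, 7, 8, 1]
  4 → 5: |5-4| = 1, total = 1
  5 → 7: |7-5| = 2, total = 3
  7 → 8: |8-7| = 1, total = 4
  8 → 1: |1-8| = 7, total = 11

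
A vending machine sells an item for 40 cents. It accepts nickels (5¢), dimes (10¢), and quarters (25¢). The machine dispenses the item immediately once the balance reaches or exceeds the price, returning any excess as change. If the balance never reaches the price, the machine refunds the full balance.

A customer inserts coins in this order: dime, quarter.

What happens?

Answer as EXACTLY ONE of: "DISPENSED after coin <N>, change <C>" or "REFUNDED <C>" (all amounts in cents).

Answer: REFUNDED 35

Derivation:
Price: 40¢
Coin 1 (dime, 10¢): balance = 10¢
Coin 2 (quarter, 25¢): balance = 35¢
All coins inserted, balance 35¢ < price 40¢ → REFUND 35¢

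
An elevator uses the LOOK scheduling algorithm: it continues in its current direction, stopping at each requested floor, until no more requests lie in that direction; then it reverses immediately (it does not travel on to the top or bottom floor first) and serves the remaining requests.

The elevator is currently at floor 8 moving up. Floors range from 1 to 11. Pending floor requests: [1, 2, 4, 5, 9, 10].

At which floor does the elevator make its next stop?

Answer: 9

Derivation:
Current floor: 8, direction: up
Requests above: [9, 10]
Requests below: [1, 2, 4, 5]
Moving up and requests lie above → nearest above is min([9, 10]) = 9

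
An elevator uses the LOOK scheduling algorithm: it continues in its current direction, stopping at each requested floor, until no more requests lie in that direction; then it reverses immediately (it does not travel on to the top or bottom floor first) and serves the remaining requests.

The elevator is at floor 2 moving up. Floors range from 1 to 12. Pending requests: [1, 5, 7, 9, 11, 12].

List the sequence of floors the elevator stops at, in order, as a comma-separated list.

Current: 2, moving UP
Serve above first (ascending): [5, 7, 9, 11, 12]
Then reverse, serve below (descending): [1]

Answer: 5, 7, 9, 11, 12, 1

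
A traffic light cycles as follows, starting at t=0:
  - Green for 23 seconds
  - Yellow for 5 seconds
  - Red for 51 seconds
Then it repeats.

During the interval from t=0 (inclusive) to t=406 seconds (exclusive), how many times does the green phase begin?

Cycle = 23+5+51 = 79s
green phase starts at t = k*79 + 0 for k=0,1,2,...
Need k*79+0 < 406 → k < 5.139
k ∈ {0, ..., 5} → 6 starts

Answer: 6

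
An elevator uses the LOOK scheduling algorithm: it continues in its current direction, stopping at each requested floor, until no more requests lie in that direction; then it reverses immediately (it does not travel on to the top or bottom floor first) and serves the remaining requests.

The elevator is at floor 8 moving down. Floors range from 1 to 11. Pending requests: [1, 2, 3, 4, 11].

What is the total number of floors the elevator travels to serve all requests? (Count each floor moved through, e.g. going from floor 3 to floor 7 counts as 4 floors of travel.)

Answer: 17

Derivation:
Start at floor 8 moving down, LOOK stop order: [4, 3, 2, 1, 11]
  8 → 4: |4-8| = 4, total = 4
  4 → 3: |3-4| = 1, total = 5
  3 → 2: |2-3| = 1, total = 6
  2 → 1: |1-2| = 1, total = 7
  1 → 11: |11-1| = 10, total = 17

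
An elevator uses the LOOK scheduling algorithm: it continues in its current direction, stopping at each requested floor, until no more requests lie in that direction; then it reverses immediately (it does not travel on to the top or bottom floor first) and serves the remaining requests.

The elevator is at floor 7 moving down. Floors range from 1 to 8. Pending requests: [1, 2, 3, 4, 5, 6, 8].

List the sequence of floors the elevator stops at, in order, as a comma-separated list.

Answer: 6, 5, 4, 3, 2, 1, 8

Derivation:
Current: 7, moving DOWN
Serve below first (descending): [6, 5, 4, 3, 2, 1]
Then reverse, serve above (ascending): [8]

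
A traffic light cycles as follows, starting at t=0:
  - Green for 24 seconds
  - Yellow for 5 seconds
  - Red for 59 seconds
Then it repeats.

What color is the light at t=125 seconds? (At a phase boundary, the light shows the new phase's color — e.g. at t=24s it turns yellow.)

Cycle length = 24 + 5 + 59 = 88s
t = 125, phase_t = 125 mod 88 = 37
37 >= 29 → RED

Answer: red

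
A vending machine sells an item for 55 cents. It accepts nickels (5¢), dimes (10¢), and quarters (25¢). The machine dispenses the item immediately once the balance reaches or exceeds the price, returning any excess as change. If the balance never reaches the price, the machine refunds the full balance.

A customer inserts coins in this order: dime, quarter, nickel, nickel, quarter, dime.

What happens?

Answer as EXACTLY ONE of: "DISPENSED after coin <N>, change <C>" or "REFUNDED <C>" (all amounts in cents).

Answer: DISPENSED after coin 5, change 15

Derivation:
Price: 55¢
Coin 1 (dime, 10¢): balance = 10¢
Coin 2 (quarter, 25¢): balance = 35¢
Coin 3 (nickel, 5¢): balance = 40¢
Coin 4 (nickel, 5¢): balance = 45¢
Coin 5 (quarter, 25¢): balance = 70¢
  → balance >= price → DISPENSE, change = 70 - 55 = 15¢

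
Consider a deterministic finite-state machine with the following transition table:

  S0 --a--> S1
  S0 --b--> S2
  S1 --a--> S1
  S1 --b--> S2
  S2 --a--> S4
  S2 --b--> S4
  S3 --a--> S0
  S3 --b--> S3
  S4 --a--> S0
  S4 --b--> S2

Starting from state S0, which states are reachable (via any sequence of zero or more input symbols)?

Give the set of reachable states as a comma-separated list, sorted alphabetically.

Answer: S0, S1, S2, S4

Derivation:
BFS from S0:
  visit S0: S0--a-->S1 (new), S0--b-->S2 (new)
  visit S1: S1--a-->S1 (seen), S1--b-->S2 (seen)
  visit S2: S2--a-->S4 (new), S2--b-->S4 (seen)
  visit S4: S4--a-->S0 (seen), S4--b-->S2 (seen)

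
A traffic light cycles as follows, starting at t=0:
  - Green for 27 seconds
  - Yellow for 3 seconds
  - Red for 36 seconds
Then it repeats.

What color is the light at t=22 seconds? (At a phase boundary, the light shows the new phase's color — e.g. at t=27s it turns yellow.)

Cycle length = 27 + 3 + 36 = 66s
t = 22, phase_t = 22 mod 66 = 22
22 < 27 (green end) → GREEN

Answer: green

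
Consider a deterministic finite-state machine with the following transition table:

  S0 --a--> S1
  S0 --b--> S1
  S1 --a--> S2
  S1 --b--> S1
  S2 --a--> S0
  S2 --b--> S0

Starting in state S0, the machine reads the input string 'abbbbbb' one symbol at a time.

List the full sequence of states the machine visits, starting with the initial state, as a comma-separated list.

Answer: S0, S1, S1, S1, S1, S1, S1, S1

Derivation:
Start: S0
  read 'a': S0 --a--> S1
  read 'b': S1 --b--> S1
  read 'b': S1 --b--> S1
  read 'b': S1 --b--> S1
  read 'b': S1 --b--> S1
  read 'b': S1 --b--> S1
  read 'b': S1 --b--> S1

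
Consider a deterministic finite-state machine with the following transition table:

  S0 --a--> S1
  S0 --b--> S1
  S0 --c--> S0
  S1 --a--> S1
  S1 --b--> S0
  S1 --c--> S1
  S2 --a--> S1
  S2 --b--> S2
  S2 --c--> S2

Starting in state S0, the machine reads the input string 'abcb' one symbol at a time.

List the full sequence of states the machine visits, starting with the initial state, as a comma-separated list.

Answer: S0, S1, S0, S0, S1

Derivation:
Start: S0
  read 'a': S0 --a--> S1
  read 'b': S1 --b--> S0
  read 'c': S0 --c--> S0
  read 'b': S0 --b--> S1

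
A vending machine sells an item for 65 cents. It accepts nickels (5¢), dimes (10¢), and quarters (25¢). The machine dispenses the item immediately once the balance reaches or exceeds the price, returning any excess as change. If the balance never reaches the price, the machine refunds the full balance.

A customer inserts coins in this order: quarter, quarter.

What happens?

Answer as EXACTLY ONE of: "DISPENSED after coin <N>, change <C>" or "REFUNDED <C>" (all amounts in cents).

Price: 65¢
Coin 1 (quarter, 25¢): balance = 25¢
Coin 2 (quarter, 25¢): balance = 50¢
All coins inserted, balance 50¢ < price 65¢ → REFUND 50¢

Answer: REFUNDED 50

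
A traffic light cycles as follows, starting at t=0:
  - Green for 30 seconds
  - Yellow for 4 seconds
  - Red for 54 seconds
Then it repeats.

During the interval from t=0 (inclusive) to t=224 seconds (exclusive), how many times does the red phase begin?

Cycle = 30+4+54 = 88s
red phase starts at t = k*88 + 34 for k=0,1,2,...
Need k*88+34 < 224 → k < 2.159
k ∈ {0, ..., 2} → 3 starts

Answer: 3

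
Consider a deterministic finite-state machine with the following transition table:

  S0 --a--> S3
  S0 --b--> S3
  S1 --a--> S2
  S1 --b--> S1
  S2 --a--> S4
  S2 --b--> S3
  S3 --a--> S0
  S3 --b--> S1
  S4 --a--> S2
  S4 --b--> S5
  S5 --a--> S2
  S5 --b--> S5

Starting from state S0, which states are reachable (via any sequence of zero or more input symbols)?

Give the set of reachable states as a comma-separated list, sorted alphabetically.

Answer: S0, S1, S2, S3, S4, S5

Derivation:
BFS from S0:
  visit S0: S0--a-->S3 (new), S0--b-->S3 (seen)
  visit S3: S3--a-->S0 (seen), S3--b-->S1 (new)
  visit S1: S1--a-->S2 (new), S1--b-->S1 (seen)
  visit S2: S2--a-->S4 (new), S2--b-->S3 (seen)
  visit S4: S4--a-->S2 (seen), S4--b-->S5 (new)
  visit S5: S5--a-->S2 (seen), S5--b-->S5 (seen)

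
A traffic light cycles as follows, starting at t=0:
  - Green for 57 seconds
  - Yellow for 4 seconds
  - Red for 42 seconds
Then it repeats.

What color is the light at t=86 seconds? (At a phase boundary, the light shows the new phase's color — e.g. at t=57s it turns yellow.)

Answer: red

Derivation:
Cycle length = 57 + 4 + 42 = 103s
t = 86, phase_t = 86 mod 103 = 86
86 >= 61 → RED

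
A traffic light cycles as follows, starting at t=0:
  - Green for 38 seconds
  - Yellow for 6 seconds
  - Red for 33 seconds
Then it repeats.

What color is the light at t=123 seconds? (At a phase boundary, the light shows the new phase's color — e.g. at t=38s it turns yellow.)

Cycle length = 38 + 6 + 33 = 77s
t = 123, phase_t = 123 mod 77 = 46
46 >= 44 → RED

Answer: red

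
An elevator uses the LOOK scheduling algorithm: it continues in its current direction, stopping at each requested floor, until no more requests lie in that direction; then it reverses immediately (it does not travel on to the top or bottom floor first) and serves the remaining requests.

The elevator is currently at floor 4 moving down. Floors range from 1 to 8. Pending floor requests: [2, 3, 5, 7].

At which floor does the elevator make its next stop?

Answer: 3

Derivation:
Current floor: 4, direction: down
Requests above: [5, 7]
Requests below: [2, 3]
Moving down and requests lie below → nearest below is max([2, 3]) = 3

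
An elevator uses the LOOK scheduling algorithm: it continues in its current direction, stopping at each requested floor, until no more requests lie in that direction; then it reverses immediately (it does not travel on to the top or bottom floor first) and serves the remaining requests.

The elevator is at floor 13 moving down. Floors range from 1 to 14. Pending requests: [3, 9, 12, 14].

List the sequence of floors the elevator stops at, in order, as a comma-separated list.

Answer: 12, 9, 3, 14

Derivation:
Current: 13, moving DOWN
Serve below first (descending): [12, 9, 3]
Then reverse, serve above (ascending): [14]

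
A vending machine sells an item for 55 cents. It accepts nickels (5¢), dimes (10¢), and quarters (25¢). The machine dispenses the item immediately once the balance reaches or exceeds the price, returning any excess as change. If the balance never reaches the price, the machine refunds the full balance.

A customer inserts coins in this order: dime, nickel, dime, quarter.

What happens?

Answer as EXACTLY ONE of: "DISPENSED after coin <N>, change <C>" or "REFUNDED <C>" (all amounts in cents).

Answer: REFUNDED 50

Derivation:
Price: 55¢
Coin 1 (dime, 10¢): balance = 10¢
Coin 2 (nickel, 5¢): balance = 15¢
Coin 3 (dime, 10¢): balance = 25¢
Coin 4 (quarter, 25¢): balance = 50¢
All coins inserted, balance 50¢ < price 55¢ → REFUND 50¢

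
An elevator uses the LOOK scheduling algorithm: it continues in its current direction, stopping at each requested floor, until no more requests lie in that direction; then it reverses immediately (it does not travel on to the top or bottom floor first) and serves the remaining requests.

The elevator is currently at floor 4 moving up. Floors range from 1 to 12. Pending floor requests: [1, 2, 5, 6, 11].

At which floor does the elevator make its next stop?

Current floor: 4, direction: up
Requests above: [5, 6, 11]
Requests below: [1, 2]
Moving up and requests lie above → nearest above is min([5, 6, 11]) = 5

Answer: 5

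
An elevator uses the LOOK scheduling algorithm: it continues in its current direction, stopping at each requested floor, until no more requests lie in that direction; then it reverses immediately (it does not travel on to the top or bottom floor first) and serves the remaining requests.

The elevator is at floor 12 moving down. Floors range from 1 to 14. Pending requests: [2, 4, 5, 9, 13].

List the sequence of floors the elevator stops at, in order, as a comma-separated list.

Current: 12, moving DOWN
Serve below first (descending): [9, 5, 4, 2]
Then reverse, serve above (ascending): [13]

Answer: 9, 5, 4, 2, 13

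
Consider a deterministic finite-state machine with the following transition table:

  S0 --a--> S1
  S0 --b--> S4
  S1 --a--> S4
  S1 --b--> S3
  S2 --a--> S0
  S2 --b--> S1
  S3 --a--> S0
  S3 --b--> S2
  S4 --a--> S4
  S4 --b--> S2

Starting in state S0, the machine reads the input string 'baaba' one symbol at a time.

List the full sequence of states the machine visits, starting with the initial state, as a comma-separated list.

Answer: S0, S4, S4, S4, S2, S0

Derivation:
Start: S0
  read 'b': S0 --b--> S4
  read 'a': S4 --a--> S4
  read 'a': S4 --a--> S4
  read 'b': S4 --b--> S2
  read 'a': S2 --a--> S0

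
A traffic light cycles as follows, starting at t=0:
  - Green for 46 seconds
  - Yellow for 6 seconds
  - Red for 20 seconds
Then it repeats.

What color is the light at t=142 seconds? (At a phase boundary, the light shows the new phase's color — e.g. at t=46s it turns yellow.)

Answer: red

Derivation:
Cycle length = 46 + 6 + 20 = 72s
t = 142, phase_t = 142 mod 72 = 70
70 >= 52 → RED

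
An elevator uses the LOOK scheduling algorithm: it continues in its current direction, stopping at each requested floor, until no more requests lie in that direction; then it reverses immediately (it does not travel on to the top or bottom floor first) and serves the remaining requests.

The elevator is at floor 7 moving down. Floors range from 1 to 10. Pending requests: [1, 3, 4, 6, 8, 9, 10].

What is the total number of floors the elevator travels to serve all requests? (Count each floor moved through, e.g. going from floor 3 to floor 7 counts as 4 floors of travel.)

Answer: 15

Derivation:
Start at floor 7 moving down, LOOK stop order: [6, 4, 3, 1, 8, 9, 10]
  7 → 6: |6-7| = 1, total = 1
  6 → 4: |4-6| = 2, total = 3
  4 → 3: |3-4| = 1, total = 4
  3 → 1: |1-3| = 2, total = 6
  1 → 8: |8-1| = 7, total = 13
  8 → 9: |9-8| = 1, total = 14
  9 → 10: |10-9| = 1, total = 15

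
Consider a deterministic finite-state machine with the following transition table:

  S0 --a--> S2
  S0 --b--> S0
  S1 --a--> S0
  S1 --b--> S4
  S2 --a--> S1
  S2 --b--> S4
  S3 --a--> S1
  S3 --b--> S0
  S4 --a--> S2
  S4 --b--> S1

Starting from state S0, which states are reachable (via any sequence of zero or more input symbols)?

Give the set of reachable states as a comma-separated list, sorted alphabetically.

Answer: S0, S1, S2, S4

Derivation:
BFS from S0:
  visit S0: S0--a-->S2 (new), S0--b-->S0 (seen)
  visit S2: S2--a-->S1 (new), S2--b-->S4 (new)
  visit S1: S1--a-->S0 (seen), S1--b-->S4 (seen)
  visit S4: S4--a-->S2 (seen), S4--b-->S1 (seen)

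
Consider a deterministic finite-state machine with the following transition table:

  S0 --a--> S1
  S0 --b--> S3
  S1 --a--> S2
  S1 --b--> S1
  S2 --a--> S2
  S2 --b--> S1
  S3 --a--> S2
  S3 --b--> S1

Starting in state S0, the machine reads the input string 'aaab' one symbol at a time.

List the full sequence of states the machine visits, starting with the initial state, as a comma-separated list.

Answer: S0, S1, S2, S2, S1

Derivation:
Start: S0
  read 'a': S0 --a--> S1
  read 'a': S1 --a--> S2
  read 'a': S2 --a--> S2
  read 'b': S2 --b--> S1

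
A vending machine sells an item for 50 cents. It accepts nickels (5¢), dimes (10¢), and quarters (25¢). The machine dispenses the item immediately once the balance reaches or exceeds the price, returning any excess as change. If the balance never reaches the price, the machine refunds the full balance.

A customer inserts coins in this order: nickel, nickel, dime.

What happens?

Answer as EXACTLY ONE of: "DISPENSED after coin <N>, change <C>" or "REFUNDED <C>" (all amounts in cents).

Answer: REFUNDED 20

Derivation:
Price: 50¢
Coin 1 (nickel, 5¢): balance = 5¢
Coin 2 (nickel, 5¢): balance = 10¢
Coin 3 (dime, 10¢): balance = 20¢
All coins inserted, balance 20¢ < price 50¢ → REFUND 20¢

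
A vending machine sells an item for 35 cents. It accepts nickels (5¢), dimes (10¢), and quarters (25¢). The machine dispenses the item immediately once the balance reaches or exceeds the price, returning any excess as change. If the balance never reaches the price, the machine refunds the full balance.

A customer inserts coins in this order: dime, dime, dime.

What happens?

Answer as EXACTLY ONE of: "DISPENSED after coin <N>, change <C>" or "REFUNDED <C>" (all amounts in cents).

Price: 35¢
Coin 1 (dime, 10¢): balance = 10¢
Coin 2 (dime, 10¢): balance = 20¢
Coin 3 (dime, 10¢): balance = 30¢
All coins inserted, balance 30¢ < price 35¢ → REFUND 30¢

Answer: REFUNDED 30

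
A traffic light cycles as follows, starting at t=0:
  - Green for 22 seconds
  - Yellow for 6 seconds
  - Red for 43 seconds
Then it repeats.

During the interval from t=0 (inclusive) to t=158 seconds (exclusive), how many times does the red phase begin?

Cycle = 22+6+43 = 71s
red phase starts at t = k*71 + 28 for k=0,1,2,...
Need k*71+28 < 158 → k < 1.831
k ∈ {0, ..., 1} → 2 starts

Answer: 2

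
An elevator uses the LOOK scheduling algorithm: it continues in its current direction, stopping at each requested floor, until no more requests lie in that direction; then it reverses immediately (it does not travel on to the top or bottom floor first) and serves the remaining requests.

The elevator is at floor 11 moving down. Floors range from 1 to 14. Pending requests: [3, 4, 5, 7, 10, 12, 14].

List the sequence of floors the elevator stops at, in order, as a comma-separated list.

Answer: 10, 7, 5, 4, 3, 12, 14

Derivation:
Current: 11, moving DOWN
Serve below first (descending): [10, 7, 5, 4, 3]
Then reverse, serve above (ascending): [12, 14]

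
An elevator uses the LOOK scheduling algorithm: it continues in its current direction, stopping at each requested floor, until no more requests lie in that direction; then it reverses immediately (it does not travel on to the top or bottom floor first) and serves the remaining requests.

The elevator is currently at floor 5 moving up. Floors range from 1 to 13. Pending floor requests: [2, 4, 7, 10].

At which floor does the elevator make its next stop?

Current floor: 5, direction: up
Requests above: [7, 10]
Requests below: [2, 4]
Moving up and requests lie above → nearest above is min([7, 10]) = 7

Answer: 7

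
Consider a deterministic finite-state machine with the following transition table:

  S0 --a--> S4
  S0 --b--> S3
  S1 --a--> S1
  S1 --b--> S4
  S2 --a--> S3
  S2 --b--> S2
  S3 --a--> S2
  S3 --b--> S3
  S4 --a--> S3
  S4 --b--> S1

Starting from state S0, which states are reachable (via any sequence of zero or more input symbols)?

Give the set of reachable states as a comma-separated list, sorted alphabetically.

Answer: S0, S1, S2, S3, S4

Derivation:
BFS from S0:
  visit S0: S0--a-->S4 (new), S0--b-->S3 (new)
  visit S4: S4--a-->S3 (seen), S4--b-->S1 (new)
  visit S3: S3--a-->S2 (new), S3--b-->S3 (seen)
  visit S1: S1--a-->S1 (seen), S1--b-->S4 (seen)
  visit S2: S2--a-->S3 (seen), S2--b-->S2 (seen)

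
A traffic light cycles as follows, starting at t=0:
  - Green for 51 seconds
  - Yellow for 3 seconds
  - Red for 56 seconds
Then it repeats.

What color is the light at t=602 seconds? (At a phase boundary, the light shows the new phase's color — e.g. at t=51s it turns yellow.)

Cycle length = 51 + 3 + 56 = 110s
t = 602, phase_t = 602 mod 110 = 52
51 <= 52 < 54 (yellow end) → YELLOW

Answer: yellow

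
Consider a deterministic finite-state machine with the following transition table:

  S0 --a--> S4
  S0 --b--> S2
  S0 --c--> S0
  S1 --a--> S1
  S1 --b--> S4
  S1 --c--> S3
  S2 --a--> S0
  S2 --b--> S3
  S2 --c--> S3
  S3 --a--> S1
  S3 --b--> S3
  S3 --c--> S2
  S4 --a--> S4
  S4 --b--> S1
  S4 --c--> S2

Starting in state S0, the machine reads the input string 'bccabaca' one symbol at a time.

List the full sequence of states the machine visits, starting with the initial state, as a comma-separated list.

Answer: S0, S2, S3, S2, S0, S2, S0, S0, S4

Derivation:
Start: S0
  read 'b': S0 --b--> S2
  read 'c': S2 --c--> S3
  read 'c': S3 --c--> S2
  read 'a': S2 --a--> S0
  read 'b': S0 --b--> S2
  read 'a': S2 --a--> S0
  read 'c': S0 --c--> S0
  read 'a': S0 --a--> S4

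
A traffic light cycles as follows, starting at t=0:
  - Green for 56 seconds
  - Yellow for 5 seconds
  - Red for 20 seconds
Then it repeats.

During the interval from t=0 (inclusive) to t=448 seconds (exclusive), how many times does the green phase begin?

Cycle = 56+5+20 = 81s
green phase starts at t = k*81 + 0 for k=0,1,2,...
Need k*81+0 < 448 → k < 5.531
k ∈ {0, ..., 5} → 6 starts

Answer: 6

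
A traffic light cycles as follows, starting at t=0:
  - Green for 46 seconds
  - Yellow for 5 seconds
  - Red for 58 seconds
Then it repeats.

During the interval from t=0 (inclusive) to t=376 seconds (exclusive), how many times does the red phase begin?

Cycle = 46+5+58 = 109s
red phase starts at t = k*109 + 51 for k=0,1,2,...
Need k*109+51 < 376 → k < 2.982
k ∈ {0, ..., 2} → 3 starts

Answer: 3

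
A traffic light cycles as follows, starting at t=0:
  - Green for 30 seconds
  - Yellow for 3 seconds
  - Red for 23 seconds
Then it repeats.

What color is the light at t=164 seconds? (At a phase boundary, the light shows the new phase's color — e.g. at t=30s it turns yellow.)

Answer: red

Derivation:
Cycle length = 30 + 3 + 23 = 56s
t = 164, phase_t = 164 mod 56 = 52
52 >= 33 → RED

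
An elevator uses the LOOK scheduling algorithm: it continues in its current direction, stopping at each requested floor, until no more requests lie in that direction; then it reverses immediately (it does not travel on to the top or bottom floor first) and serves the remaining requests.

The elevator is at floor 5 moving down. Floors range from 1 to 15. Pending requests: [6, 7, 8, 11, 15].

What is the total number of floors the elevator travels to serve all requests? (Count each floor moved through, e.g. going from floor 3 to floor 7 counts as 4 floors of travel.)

Answer: 10

Derivation:
Start at floor 5 moving down, LOOK stop order: [6, 7, 8, 11, 15]
  5 → 6: |6-5| = 1, total = 1
  6 → 7: |7-6| = 1, total = 2
  7 → 8: |8-7| = 1, total = 3
  8 → 11: |11-8| = 3, total = 6
  11 → 15: |15-11| = 4, total = 10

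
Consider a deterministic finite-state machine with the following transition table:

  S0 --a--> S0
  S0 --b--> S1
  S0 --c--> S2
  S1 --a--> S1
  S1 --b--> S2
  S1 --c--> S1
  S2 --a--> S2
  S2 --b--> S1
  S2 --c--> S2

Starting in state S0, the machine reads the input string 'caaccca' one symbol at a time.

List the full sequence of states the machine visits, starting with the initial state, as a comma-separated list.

Answer: S0, S2, S2, S2, S2, S2, S2, S2

Derivation:
Start: S0
  read 'c': S0 --c--> S2
  read 'a': S2 --a--> S2
  read 'a': S2 --a--> S2
  read 'c': S2 --c--> S2
  read 'c': S2 --c--> S2
  read 'c': S2 --c--> S2
  read 'a': S2 --a--> S2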